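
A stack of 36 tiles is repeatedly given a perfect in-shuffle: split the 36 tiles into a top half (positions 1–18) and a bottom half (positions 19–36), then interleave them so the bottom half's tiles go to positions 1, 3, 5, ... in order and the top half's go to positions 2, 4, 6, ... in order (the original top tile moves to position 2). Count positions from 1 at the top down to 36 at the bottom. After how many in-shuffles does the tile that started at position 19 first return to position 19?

36

Follow position 19 under repeated in-shuffles:
19 → 1 → 2 → 4 → 8 → 16 → 32 → 27 → ... → 19 (length 36)
It first returns after 36 in-shuffles.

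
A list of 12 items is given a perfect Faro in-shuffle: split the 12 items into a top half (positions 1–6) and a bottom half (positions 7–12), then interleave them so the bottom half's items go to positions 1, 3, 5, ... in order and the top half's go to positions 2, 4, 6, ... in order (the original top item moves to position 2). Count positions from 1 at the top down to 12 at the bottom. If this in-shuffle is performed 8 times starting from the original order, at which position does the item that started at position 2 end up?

Track the item's position through each in-shuffle:
2 → 4 → 8 → 3 → 6 → 12 → 11 → 9 → 5

5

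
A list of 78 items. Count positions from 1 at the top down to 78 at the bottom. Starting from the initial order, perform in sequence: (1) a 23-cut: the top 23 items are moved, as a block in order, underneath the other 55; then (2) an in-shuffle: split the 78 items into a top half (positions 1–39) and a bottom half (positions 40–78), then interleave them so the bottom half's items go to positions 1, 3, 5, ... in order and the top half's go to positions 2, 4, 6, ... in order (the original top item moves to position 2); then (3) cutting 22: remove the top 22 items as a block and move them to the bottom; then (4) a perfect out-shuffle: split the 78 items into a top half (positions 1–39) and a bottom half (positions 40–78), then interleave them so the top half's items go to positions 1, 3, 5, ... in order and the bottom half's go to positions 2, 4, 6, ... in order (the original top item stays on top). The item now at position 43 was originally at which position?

45

Undo the operations in reverse order, starting from position 43:
  undo op 4 (out-shuffle, from top half): 43 ← 22
  undo op 3 (cut 22): 22 ← 44
  undo op 2 (in-shuffle, from top half): 44 ← 22
  undo op 1 (cut 23): 22 ← 45
So the item at position 43 came from original position 45.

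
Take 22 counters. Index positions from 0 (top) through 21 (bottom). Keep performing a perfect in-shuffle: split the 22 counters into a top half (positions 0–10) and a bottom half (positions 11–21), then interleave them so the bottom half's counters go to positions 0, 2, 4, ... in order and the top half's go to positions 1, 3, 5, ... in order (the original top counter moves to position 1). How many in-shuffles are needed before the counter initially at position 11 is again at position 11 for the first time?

Follow position 11 under repeated in-shuffles:
11 → 0 → 1 → 3 → 7 → 15 → 8 → 17 → 12 → 2 → 5 → 11
It first returns after 11 in-shuffles.

11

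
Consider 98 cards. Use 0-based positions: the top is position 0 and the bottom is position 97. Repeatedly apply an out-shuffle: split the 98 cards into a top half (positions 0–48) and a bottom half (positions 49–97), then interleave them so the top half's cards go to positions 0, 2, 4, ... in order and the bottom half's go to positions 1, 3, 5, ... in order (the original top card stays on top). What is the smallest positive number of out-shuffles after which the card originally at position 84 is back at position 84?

Follow position 84 under repeated out-shuffles:
84 → 71 → 45 → 90 → 83 → 69 → 41 → 82 → ... → 84 (length 48)
It first returns after 48 out-shuffles.

48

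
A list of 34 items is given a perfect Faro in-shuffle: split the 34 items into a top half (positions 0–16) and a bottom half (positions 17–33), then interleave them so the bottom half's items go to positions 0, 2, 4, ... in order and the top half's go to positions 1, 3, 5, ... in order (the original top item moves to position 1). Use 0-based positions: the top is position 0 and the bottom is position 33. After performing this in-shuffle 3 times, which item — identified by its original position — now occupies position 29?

Work backwards from position 29, undoing one in-shuffle at a time:
29 ← 14 ← 24 ← 29
So the item now at position 29 started at position 29.

29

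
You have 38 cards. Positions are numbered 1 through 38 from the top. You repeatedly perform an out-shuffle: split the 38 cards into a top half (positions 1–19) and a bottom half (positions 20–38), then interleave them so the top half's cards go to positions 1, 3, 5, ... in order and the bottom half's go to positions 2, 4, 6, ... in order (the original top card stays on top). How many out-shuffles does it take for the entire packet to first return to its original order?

The out-shuffle permutes the 38 positions with cycle lengths [1, 1, 36].
Every card is home exactly when every cycle has completed a whole number of laps, i.e. after lcm(1, 36) = 36 out-shuffles.

36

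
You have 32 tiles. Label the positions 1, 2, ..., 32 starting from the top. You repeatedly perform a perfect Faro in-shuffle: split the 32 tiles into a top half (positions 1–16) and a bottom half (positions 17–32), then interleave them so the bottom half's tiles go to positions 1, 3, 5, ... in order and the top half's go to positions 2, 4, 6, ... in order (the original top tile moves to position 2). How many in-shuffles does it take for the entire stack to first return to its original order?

10

The in-shuffle permutes the 32 positions with cycle lengths [2, 10, 10, 10].
Every tile is home exactly when every cycle has completed a whole number of laps, i.e. after lcm(2, 10) = 10 in-shuffles.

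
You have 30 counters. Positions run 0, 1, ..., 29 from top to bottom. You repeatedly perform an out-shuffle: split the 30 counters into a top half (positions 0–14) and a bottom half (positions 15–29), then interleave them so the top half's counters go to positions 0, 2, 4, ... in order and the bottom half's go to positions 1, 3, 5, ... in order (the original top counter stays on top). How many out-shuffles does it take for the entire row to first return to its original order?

The out-shuffle permutes the 30 positions with cycle lengths [1, 1, 28].
Every counter is home exactly when every cycle has completed a whole number of laps, i.e. after lcm(1, 28) = 28 out-shuffles.

28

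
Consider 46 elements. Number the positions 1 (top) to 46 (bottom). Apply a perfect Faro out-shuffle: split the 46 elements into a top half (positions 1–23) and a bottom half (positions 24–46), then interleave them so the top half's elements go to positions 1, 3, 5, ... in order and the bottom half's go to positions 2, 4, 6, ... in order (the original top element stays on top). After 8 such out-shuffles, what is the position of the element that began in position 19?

19

Track the element's position through each out-shuffle:
19 → 37 → 28 → 10 → 19 → 37 → 28 → 10 → 19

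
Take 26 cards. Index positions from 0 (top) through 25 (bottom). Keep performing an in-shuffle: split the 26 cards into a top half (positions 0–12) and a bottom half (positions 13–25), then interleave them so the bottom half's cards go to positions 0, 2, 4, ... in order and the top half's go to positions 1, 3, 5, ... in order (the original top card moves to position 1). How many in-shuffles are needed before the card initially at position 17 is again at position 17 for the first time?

Follow position 17 under repeated in-shuffles:
17 → 8 → 17
It first returns after 2 in-shuffles.

2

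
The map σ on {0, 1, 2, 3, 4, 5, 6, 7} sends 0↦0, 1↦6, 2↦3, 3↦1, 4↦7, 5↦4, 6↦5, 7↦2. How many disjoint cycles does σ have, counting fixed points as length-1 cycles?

2

Cycle decomposition: (0) (1 6 5 4 7 2 3).
2 cycles.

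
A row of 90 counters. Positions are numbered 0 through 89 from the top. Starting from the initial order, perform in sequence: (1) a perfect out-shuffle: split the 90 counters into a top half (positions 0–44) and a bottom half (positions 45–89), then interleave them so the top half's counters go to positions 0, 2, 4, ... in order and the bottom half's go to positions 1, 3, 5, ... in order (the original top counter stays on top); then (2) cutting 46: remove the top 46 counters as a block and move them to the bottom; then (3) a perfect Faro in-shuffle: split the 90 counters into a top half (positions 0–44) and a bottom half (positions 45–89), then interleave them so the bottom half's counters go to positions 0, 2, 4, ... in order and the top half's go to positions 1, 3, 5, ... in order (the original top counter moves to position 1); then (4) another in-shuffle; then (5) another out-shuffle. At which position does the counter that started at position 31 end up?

45

Track the counter from position 31 forward through each operation:
  after op 1 (out-shuffle): 31 → 62
  after op 2 (cut 46): 62 → 16
  after op 3 (in-shuffle): 16 → 33
  after op 4 (in-shuffle): 33 → 67
  after op 5 (out-shuffle): 67 → 45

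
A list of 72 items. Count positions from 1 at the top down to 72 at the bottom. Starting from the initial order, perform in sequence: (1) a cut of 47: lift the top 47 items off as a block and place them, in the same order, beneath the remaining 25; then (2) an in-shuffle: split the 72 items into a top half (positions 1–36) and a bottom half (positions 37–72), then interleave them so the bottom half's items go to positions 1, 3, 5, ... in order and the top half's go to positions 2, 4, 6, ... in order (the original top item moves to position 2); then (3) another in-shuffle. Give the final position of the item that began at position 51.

16

Track the item from position 51 forward through each operation:
  after op 1 (cut 47): 51 → 4
  after op 2 (in-shuffle): 4 → 8
  after op 3 (in-shuffle): 8 → 16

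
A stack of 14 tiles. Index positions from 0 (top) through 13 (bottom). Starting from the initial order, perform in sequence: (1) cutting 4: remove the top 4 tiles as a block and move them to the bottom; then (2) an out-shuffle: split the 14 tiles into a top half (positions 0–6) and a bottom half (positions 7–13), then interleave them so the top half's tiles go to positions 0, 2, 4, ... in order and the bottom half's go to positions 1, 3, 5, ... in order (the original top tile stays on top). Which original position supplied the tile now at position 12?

Undo the operations in reverse order, starting from position 12:
  undo op 2 (out-shuffle, from top half): 12 ← 6
  undo op 1 (cut 4): 6 ← 10
So the tile at position 12 came from original position 10.

10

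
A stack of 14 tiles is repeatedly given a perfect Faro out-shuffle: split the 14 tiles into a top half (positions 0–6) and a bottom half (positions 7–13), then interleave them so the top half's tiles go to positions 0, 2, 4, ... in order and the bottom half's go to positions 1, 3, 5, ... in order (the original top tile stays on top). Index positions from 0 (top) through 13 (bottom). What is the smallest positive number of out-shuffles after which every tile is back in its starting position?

The out-shuffle permutes the 14 positions with cycle lengths [1, 1, 12].
Every tile is home exactly when every cycle has completed a whole number of laps, i.e. after lcm(1, 12) = 12 out-shuffles.

12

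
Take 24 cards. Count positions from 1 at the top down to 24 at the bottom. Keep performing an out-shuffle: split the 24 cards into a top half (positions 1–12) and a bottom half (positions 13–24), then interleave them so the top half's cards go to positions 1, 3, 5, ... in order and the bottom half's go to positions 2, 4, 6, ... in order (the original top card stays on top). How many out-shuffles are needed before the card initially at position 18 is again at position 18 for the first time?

Follow position 18 under repeated out-shuffles:
18 → 12 → 23 → 22 → 20 → 16 → 8 → 15 → 6 → 11 → 21 → 18
It first returns after 11 out-shuffles.

11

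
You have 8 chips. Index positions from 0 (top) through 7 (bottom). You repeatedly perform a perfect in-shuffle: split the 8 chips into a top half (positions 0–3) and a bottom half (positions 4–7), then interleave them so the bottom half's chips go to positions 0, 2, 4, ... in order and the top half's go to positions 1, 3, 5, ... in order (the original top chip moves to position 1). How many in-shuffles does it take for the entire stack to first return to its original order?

6

The in-shuffle permutes the 8 positions with cycle lengths [2, 6].
Every chip is home exactly when every cycle has completed a whole number of laps, i.e. after lcm(2, 6) = 6 in-shuffles.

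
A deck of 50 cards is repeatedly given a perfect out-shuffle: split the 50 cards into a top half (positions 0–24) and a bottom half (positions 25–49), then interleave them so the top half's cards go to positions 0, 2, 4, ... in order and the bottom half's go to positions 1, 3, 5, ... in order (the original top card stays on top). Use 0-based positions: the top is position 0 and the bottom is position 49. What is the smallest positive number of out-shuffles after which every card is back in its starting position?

21

The out-shuffle permutes the 50 positions with cycle lengths [1, 1, 3, 3, 21, 21].
Every card is home exactly when every cycle has completed a whole number of laps, i.e. after lcm(1, 3, 21) = 21 out-shuffles.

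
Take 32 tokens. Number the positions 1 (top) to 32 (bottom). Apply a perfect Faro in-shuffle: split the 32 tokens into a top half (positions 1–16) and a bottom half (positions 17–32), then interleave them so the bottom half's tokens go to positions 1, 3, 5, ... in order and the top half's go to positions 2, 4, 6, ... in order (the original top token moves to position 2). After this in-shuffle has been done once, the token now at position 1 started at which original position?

Work backwards from position 1, undoing one in-shuffle at a time:
1 ← 17
So the token now at position 1 started at position 17.

17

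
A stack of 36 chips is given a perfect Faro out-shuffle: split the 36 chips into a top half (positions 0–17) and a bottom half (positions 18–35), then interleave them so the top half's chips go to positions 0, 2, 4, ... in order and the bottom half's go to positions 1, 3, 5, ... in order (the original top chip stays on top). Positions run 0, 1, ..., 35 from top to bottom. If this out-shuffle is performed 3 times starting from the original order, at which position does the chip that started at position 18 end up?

4

Track the chip's position through each out-shuffle:
18 → 1 → 2 → 4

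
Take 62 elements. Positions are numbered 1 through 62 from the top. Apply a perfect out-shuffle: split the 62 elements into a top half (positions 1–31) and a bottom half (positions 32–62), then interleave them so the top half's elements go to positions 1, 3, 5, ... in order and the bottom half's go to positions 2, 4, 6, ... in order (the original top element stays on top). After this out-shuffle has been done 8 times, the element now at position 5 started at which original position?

42

Work backwards from position 5, undoing one out-shuffle at a time:
5 ← 3 ← 2 ← 32 ← 47 ← 24 ← 43 ← 22 ← 42
So the element now at position 5 started at position 42.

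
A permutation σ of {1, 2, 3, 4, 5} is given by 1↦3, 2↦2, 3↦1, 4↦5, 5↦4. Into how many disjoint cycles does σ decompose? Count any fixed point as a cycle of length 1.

Cycle decomposition: (1 3) (2) (4 5).
3 cycles.

3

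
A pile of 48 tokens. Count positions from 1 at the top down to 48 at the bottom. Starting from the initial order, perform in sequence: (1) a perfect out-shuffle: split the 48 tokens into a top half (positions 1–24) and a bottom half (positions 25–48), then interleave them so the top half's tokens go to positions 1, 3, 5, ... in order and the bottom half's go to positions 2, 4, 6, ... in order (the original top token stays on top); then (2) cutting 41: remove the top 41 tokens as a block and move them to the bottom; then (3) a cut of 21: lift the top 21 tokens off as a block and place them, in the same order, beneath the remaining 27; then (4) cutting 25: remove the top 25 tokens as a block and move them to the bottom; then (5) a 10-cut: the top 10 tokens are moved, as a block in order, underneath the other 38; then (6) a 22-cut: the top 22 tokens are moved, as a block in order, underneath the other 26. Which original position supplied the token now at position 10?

Undo the operations in reverse order, starting from position 10:
  undo op 6 (cut 22): 10 ← 32
  undo op 5 (cut 10): 32 ← 42
  undo op 4 (cut 25): 42 ← 19
  undo op 3 (cut 21): 19 ← 40
  undo op 2 (cut 41): 40 ← 33
  undo op 1 (out-shuffle, from top half): 33 ← 17
So the token at position 10 came from original position 17.

17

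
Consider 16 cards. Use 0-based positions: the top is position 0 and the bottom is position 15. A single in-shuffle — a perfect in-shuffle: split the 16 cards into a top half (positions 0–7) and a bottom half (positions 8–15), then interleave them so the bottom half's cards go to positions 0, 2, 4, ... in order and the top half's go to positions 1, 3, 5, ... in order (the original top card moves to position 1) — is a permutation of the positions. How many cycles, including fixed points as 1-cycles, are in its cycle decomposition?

2

Trace each unvisited position around until it returns:
(0 1 3 7 15 14 12 8) (2 5 11 6 13 10 4 9)
2 cycles in total.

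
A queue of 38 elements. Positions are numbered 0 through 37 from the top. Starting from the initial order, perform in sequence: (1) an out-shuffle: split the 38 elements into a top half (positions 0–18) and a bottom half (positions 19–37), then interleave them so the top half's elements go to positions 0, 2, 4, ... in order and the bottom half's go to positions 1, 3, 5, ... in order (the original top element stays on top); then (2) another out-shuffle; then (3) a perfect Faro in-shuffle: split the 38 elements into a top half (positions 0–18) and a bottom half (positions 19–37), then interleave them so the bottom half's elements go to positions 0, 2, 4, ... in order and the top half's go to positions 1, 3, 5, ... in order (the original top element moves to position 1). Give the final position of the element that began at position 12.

Track the element from position 12 forward through each operation:
  after op 1 (out-shuffle): 12 → 24
  after op 2 (out-shuffle): 24 → 11
  after op 3 (in-shuffle): 11 → 23

23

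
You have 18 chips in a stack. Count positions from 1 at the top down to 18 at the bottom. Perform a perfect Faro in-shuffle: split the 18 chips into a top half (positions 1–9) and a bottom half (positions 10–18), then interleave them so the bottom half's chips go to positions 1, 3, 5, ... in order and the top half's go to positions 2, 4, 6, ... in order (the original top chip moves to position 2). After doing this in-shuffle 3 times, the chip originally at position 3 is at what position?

Track the chip's position through each in-shuffle:
3 → 6 → 12 → 5

5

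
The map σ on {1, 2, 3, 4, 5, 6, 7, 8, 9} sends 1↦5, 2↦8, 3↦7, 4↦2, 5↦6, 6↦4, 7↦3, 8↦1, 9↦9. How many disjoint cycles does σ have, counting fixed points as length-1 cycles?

3

Cycle decomposition: (1 5 6 4 2 8) (3 7) (9).
3 cycles.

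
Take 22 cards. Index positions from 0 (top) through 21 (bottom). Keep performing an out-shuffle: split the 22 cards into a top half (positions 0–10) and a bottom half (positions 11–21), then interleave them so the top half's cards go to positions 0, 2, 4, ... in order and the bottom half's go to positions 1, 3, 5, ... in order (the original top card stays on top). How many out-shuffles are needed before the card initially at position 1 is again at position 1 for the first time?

Follow position 1 under repeated out-shuffles:
1 → 2 → 4 → 8 → 16 → 11 → 1
It first returns after 6 out-shuffles.

6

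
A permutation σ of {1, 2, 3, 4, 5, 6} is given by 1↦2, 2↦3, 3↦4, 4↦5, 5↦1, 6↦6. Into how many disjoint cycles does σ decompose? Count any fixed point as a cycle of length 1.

2

Cycle decomposition: (1 2 3 4 5) (6).
2 cycles.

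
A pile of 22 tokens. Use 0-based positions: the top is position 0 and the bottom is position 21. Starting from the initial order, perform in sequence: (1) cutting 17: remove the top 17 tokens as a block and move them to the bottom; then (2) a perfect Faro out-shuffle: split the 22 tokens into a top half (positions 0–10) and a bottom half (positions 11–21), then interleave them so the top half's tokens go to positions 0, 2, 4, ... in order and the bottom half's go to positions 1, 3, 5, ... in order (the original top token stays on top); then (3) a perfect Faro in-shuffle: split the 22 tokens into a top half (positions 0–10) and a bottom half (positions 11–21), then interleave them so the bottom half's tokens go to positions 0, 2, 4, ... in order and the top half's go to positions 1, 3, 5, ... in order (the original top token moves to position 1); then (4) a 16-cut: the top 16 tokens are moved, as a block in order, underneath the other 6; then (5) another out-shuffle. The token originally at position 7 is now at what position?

Track the token from position 7 forward through each operation:
  after op 1 (cut 17): 7 → 12
  after op 2 (out-shuffle): 12 → 3
  after op 3 (in-shuffle): 3 → 7
  after op 4 (cut 16): 7 → 13
  after op 5 (out-shuffle): 13 → 5

5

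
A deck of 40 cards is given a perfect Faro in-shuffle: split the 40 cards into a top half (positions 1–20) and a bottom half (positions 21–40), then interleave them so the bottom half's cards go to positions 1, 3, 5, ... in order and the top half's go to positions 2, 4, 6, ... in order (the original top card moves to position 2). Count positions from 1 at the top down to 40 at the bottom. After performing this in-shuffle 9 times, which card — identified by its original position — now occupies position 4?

33

Work backwards from position 4, undoing one in-shuffle at a time:
4 ← 2 ← 1 ← 21 ← 31 ← 36 ← 18 ← 9 ← 25 ← 33
So the card now at position 4 started at position 33.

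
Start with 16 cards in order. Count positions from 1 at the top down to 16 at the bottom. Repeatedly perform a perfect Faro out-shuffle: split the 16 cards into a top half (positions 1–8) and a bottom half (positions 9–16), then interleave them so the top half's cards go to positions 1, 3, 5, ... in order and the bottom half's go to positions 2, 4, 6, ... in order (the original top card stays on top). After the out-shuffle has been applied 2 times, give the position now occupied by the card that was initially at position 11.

Track the card's position through each out-shuffle:
11 → 6 → 11

11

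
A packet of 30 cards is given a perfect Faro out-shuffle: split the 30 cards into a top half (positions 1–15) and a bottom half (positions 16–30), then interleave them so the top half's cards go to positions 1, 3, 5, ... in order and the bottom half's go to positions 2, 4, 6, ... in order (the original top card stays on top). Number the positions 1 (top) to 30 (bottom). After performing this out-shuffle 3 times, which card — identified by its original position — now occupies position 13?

17

Work backwards from position 13, undoing one out-shuffle at a time:
13 ← 7 ← 4 ← 17
So the card now at position 13 started at position 17.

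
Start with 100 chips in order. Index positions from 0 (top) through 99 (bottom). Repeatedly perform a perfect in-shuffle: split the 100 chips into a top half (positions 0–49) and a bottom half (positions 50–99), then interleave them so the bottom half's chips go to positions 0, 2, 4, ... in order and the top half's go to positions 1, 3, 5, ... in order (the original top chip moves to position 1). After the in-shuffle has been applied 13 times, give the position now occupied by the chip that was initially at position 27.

4

Track position through each in-shuffle: 27 → 55 → 10 → 21 → 43 → ... (continuing for 13 shuffles total) → 4.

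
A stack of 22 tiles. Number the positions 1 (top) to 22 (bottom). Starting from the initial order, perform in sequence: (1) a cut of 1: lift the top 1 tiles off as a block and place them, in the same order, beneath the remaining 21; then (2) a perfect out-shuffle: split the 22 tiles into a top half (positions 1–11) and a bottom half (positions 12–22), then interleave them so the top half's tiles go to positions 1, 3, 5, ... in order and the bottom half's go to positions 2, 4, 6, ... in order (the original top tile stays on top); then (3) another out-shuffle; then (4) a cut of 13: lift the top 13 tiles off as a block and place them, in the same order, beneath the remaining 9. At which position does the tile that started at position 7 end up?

Track the tile from position 7 forward through each operation:
  after op 1 (cut 1): 7 → 6
  after op 2 (out-shuffle): 6 → 11
  after op 3 (out-shuffle): 11 → 21
  after op 4 (cut 13): 21 → 8

8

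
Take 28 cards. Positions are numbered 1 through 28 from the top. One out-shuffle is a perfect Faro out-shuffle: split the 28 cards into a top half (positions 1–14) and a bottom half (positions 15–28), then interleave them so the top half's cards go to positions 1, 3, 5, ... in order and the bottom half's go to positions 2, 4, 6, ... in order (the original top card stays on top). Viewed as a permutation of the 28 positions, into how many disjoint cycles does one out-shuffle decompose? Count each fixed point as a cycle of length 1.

5

Trace each unvisited position around until it returns:
(1) (2 3 5 9 17 6 ... len 18) (4 7 13 25 22 16) (10 19) (28)
5 cycles in total.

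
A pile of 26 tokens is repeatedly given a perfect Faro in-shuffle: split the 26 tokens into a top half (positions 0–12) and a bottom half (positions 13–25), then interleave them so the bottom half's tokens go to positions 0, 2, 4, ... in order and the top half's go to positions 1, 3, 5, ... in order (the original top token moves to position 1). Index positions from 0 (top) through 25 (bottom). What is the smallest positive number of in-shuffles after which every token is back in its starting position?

The in-shuffle permutes the 26 positions with cycle lengths [2, 6, 18].
Every token is home exactly when every cycle has completed a whole number of laps, i.e. after lcm(2, 6, 18) = 18 in-shuffles.

18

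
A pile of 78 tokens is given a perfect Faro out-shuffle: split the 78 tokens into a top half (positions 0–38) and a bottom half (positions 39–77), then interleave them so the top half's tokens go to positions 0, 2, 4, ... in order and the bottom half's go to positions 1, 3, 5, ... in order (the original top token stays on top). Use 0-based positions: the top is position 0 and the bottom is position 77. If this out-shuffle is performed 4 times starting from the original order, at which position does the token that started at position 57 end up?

65

Track the token's position through each out-shuffle:
57 → 37 → 74 → 71 → 65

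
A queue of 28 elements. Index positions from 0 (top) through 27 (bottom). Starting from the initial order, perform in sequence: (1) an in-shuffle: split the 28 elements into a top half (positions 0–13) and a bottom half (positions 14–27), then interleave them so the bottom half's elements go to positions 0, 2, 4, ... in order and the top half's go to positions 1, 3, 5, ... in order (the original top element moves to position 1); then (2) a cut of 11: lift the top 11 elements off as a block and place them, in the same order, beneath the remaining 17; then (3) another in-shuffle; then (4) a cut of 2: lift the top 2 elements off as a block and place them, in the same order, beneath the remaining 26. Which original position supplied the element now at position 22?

4

Undo the operations in reverse order, starting from position 22:
  undo op 4 (cut 2): 22 ← 24
  undo op 3 (in-shuffle, from bottom half): 24 ← 26
  undo op 2 (cut 11): 26 ← 9
  undo op 1 (in-shuffle, from top half): 9 ← 4
So the element at position 22 came from original position 4.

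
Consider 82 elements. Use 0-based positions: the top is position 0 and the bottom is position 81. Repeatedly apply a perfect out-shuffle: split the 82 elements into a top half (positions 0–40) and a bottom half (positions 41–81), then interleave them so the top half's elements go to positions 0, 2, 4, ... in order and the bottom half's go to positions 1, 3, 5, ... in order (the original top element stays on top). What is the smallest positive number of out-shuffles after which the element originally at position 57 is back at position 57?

Follow position 57 under repeated out-shuffles:
57 → 33 → 66 → 51 → 21 → 42 → 3 → 6 → 12 → 24 → 48 → 15 → 30 → 60 → 39 → 78 → 75 → 69 → 57
It first returns after 18 out-shuffles.

18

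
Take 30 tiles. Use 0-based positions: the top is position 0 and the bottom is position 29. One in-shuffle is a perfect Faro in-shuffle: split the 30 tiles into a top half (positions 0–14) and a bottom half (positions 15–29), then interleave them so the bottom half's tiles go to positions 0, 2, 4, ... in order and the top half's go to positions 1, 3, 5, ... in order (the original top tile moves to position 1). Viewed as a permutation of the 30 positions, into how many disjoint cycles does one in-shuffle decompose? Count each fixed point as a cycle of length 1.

Trace each unvisited position around until it returns:
(0 1 3 7 15) (2 5 11 23 16) (4 9 19 8 17) (6 13 27 24 18) (10 21 12 25 20) (14 29 28 26 22)
6 cycles in total.

6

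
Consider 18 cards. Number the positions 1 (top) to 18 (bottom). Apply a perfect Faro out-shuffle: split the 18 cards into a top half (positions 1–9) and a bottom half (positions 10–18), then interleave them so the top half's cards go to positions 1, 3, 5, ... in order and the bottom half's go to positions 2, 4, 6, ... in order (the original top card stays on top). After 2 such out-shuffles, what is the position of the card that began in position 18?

Position 18 is a fixed point of every out-shuffle, so the card never moves.

18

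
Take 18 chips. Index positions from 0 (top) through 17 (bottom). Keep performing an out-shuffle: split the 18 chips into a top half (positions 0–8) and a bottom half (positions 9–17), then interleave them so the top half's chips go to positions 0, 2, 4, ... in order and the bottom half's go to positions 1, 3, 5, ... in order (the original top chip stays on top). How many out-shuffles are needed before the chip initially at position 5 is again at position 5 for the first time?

8

Follow position 5 under repeated out-shuffles:
5 → 10 → 3 → 6 → 12 → 7 → 14 → 11 → 5
It first returns after 8 out-shuffles.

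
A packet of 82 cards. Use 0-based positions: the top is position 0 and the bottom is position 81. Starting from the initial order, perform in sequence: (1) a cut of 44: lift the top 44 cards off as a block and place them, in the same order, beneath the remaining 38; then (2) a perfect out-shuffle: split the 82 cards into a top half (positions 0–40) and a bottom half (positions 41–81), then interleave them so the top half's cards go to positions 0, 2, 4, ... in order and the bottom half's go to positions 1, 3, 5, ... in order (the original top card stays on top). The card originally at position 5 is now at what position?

Track the card from position 5 forward through each operation:
  after op 1 (cut 44): 5 → 43
  after op 2 (out-shuffle): 43 → 5

5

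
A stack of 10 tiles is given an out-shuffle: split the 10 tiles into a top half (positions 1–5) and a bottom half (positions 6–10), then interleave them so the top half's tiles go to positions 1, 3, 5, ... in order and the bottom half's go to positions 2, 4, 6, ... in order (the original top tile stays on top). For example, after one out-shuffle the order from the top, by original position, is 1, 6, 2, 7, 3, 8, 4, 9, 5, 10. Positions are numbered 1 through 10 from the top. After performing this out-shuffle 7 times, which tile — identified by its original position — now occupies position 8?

Work backwards from position 8, undoing one out-shuffle at a time:
8 ← 9 ← 5 ← 3 ← 2 ← 6 ← 8 ← 9
So the tile now at position 8 started at position 9.

9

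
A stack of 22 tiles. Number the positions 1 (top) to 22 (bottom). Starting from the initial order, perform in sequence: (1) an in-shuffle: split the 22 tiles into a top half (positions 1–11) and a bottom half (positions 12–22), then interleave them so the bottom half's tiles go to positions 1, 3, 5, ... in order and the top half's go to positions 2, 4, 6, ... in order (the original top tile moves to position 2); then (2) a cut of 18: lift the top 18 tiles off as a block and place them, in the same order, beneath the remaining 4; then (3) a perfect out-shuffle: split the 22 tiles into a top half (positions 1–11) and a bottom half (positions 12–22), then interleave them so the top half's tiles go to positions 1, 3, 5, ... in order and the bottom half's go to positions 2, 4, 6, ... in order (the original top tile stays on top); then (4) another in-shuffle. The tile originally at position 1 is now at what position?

Track the tile from position 1 forward through each operation:
  after op 1 (in-shuffle): 1 → 2
  after op 2 (cut 18): 2 → 6
  after op 3 (out-shuffle): 6 → 11
  after op 4 (in-shuffle): 11 → 22

22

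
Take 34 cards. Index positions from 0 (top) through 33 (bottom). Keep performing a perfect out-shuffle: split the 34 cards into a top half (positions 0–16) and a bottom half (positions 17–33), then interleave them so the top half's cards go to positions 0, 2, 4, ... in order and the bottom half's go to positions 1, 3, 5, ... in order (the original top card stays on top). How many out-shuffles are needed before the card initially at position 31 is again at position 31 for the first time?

10

Follow position 31 under repeated out-shuffles:
31 → 29 → 25 → 17 → 1 → 2 → 4 → 8 → 16 → 32 → 31
It first returns after 10 out-shuffles.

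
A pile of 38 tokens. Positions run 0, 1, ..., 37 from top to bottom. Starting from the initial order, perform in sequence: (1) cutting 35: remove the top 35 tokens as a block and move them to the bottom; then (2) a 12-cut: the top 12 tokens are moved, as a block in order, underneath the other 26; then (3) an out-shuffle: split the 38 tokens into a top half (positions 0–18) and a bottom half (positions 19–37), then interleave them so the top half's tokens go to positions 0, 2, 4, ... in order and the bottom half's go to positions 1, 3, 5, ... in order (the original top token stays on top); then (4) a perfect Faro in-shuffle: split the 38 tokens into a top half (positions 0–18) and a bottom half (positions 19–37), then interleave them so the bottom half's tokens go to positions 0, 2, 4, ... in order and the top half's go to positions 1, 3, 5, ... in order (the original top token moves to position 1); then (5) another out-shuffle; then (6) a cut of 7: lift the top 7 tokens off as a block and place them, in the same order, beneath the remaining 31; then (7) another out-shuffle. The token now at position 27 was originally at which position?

Undo the operations in reverse order, starting from position 27:
  undo op 7 (out-shuffle, from bottom half): 27 ← 32
  undo op 6 (cut 7): 32 ← 1
  undo op 5 (out-shuffle, from bottom half): 1 ← 19
  undo op 4 (in-shuffle, from top half): 19 ← 9
  undo op 3 (out-shuffle, from bottom half): 9 ← 23
  undo op 2 (cut 12): 23 ← 35
  undo op 1 (cut 35): 35 ← 32
So the token at position 27 came from original position 32.

32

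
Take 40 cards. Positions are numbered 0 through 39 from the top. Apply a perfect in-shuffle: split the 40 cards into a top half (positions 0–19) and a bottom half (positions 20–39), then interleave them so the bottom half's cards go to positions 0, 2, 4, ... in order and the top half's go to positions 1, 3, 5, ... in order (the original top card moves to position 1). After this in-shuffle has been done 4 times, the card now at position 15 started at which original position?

Work backwards from position 15, undoing one in-shuffle at a time:
15 ← 7 ← 3 ← 1 ← 0
So the card now at position 15 started at position 0.

0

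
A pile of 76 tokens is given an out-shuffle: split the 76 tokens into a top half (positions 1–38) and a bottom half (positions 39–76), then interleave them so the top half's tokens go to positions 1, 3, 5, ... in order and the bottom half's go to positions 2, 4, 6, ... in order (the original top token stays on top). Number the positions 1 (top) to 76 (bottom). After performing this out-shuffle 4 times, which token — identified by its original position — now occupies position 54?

9

Work backwards from position 54, undoing one out-shuffle at a time:
54 ← 65 ← 33 ← 17 ← 9
So the token now at position 54 started at position 9.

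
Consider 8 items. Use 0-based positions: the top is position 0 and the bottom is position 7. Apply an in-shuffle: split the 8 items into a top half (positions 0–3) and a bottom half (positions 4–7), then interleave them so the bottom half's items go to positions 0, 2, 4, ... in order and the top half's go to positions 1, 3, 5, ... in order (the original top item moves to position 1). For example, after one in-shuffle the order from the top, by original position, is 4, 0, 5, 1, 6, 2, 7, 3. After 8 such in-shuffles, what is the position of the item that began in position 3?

Track the item's position through each in-shuffle:
3 → 7 → 6 → 4 → 0 → 1 → 3 → 7 → 6

6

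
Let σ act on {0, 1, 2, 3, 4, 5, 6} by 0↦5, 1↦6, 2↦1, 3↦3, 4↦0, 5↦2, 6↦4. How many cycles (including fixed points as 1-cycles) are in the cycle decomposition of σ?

2

Cycle decomposition: (0 5 2 1 6 4) (3).
2 cycles.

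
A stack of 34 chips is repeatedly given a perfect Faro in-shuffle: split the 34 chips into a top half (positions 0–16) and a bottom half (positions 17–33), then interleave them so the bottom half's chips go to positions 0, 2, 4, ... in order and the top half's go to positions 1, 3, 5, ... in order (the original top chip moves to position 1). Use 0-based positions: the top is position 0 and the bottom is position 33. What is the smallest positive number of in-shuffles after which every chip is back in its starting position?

12

The in-shuffle permutes the 34 positions with cycle lengths [3, 3, 4, 12, 12].
Every chip is home exactly when every cycle has completed a whole number of laps, i.e. after lcm(3, 4, 12) = 12 in-shuffles.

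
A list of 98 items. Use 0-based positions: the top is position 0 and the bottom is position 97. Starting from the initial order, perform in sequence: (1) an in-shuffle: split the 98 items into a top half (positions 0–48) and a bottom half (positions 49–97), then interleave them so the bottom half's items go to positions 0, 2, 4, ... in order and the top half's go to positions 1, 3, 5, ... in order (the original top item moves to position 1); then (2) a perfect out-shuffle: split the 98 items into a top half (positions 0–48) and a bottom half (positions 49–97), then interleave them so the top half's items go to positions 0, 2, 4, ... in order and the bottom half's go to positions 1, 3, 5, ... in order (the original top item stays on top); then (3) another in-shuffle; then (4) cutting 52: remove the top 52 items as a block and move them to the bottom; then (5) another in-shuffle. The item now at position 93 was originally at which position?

Undo the operations in reverse order, starting from position 93:
  undo op 5 (in-shuffle, from top half): 93 ← 46
  undo op 4 (cut 52): 46 ← 0
  undo op 3 (in-shuffle, from bottom half): 0 ← 49
  undo op 2 (out-shuffle, from bottom half): 49 ← 73
  undo op 1 (in-shuffle, from top half): 73 ← 36
So the item at position 93 came from original position 36.

36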